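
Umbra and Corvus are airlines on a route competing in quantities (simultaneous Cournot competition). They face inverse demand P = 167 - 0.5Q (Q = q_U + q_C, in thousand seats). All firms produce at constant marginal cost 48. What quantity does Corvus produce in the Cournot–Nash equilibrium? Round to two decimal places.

Each firm earns π_i = (167 - 0.5Q)q_i - 48q_i.
First-order condition (treating rivals' output as given): 119 - q_i - (1/2)q_j = 0.
By symmetry each firm produces the same amount; substituting q_j = q_i yields q_i = 119/(3/2) = 238/3.

79.33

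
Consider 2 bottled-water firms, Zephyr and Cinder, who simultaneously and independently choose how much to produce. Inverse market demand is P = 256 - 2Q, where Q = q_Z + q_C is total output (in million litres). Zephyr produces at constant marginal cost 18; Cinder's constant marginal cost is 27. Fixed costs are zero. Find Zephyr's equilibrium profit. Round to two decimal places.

Zephyr's profit: π_Z = (256 - 2Q)q_Z - (18q_Z). Setting ∂π_Z/∂q_Z = 0: 238 - 4q_Z - 2(q_C) = 0.
Cinder's profit: π_C = (256 - 2Q)q_C - (27q_C). Setting ∂π_C/∂q_C = 0: 229 - 4q_C - 2(q_Z) = 0.
Rearranging gives the reaction functions q_Z = (238 - 2q_C)/4 and q_C = (229 - 2q_Z)/4.
Solving the pair: q_Z = 247/6, q_C = 110/3.
Price P = 256 - 2·(467/6) = 301/3.
Zephyr's profit: (301/3 - 18)·(247/6) = 3389.3889.

3389.39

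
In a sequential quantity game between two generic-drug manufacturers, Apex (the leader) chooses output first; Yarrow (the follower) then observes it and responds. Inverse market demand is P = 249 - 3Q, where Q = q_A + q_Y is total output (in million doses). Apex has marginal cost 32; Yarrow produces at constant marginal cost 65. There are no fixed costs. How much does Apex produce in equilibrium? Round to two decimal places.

The follower Yarrow best-responds to any q_A: π_Y = (249 - 3Q)q_Y - 65q_Y.
Setting the follower's marginal profit to zero, 184 - 3q_A - 6q_Y = 0, i.e. q_Y = (184 - 3q_A)/6.
The leader anticipates this reaction. Substituting into P = 249 - 3Q gives P = 157 - (3/2)q_A, so π_A = (157 - (3/2)q_A)q_A - 32q_A.
The leader's first-order condition 125 - 3q_A = 0 yields q_A = 125/3.
Then q_Y = (184 - 3·(125/3))/6 = 59/6.

41.67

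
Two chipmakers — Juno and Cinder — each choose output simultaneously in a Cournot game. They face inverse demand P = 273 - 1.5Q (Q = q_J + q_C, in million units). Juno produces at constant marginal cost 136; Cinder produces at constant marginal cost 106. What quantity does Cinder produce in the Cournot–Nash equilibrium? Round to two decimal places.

43.78

Juno's profit: π_J = (273 - 1.5Q)q_J - (136q_J). Setting ∂π_J/∂q_J = 0: 137 - 3q_J - (3/2)(q_C) = 0.
Cinder's profit: π_C = (273 - 1.5Q)q_C - (106q_C). Setting ∂π_C/∂q_C = 0: 167 - 3q_C - (3/2)(q_J) = 0.
Rearranging gives the reaction functions q_J = (137 - (3/2)q_C)/3 and q_C = (167 - (3/2)q_J)/3.
Substituting one into the other gives q_J = 214/9 and q_C = 394/9.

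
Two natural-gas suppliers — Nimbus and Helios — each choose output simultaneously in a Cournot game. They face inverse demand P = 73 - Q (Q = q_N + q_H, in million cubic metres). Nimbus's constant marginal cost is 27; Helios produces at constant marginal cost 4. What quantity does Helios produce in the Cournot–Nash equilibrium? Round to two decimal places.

Nimbus's profit: π_N = (73 - Q)q_N - (27q_N). Setting ∂π_N/∂q_N = 0: 46 - 2q_N - (q_H) = 0.
Helios's profit: π_H = (73 - Q)q_H - (4q_H). Setting ∂π_H/∂q_H = 0: 69 - 2q_H - (q_N) = 0.
Rearranging gives the reaction functions q_N = (46 - q_H)/2 and q_H = (69 - q_N)/2.
Substituting one into the other gives q_N = 23/3 and q_H = 92/3.

30.67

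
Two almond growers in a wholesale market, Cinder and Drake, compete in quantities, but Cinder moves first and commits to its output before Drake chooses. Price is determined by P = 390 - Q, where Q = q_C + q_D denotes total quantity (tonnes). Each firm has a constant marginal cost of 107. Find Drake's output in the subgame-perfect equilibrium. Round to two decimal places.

Solve by backward induction. Given q_C, the follower Drake maximises π_D = (390 - q_C - q_D)q_D - 107q_D.
∂π_D/∂q_D = 283 - q_C - 2q_D = 0 gives the reaction function q_D = (283 - q_C)/2.
The leader anticipates this reaction. Substituting into P = 390 - Q gives P = 497/2 - (1/2)q_C, so π_C = (497/2 - (1/2)q_C)q_C - 107q_C.
The leader's first-order condition 283/2 - q_C = 0 yields q_C = 283/2.
Then q_D = (283 - 283/2)/2 = 283/4.

70.75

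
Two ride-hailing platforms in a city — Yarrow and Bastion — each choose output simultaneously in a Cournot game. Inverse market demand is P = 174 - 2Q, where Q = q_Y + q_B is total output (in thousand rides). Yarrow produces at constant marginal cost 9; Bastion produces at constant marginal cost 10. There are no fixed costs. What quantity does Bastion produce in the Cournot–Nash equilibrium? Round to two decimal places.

27.17

Yarrow's profit: π_Y = (174 - 2Q)q_Y - (9q_Y). Setting ∂π_Y/∂q_Y = 0: 165 - 4q_Y - 2(q_B) = 0.
Bastion's first-order condition: 164 - 4q_B - 2(q_Y) = 0.
Best responses: q_Y = (165 - 2q_B)/4, q_B = (164 - 2q_Y)/4.
Solving the pair: q_Y = 83/3, q_B = 163/6.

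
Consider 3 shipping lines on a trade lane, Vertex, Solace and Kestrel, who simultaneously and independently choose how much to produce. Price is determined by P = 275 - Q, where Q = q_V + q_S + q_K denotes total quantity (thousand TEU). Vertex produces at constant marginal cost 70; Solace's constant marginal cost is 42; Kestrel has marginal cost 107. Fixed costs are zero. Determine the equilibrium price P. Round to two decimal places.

123.50

Vertex's profit: π_V = (275 - Q)q_V - (70q_V). Setting ∂π_V/∂q_V = 0: 205 - 2q_V - (q_S + q_K) = 0.
Solace's first-order condition: 233 - 2q_S - (q_V + q_K) = 0.
Kestrel's first-order condition: 168 - 2q_K - (q_V + q_S) = 0.
Adding the 3 conditions: 606 − 2Q − 2Q = 0, i.e. Q = 303/2.
Back-substituting: q_V = (205 − 303/2) = 107/2, q_S = (233 − 303/2) = 163/2, q_K = (168 − 303/2) = 33/2.
Total output Q = 303/2, so price P = 275 - 303/2 = 247/2.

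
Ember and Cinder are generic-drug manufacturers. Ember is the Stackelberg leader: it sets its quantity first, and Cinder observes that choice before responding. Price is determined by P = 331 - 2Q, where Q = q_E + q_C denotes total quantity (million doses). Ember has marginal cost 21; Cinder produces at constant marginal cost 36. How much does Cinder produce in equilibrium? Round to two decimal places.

Solve by backward induction. Given q_E, the follower Cinder maximises π_C = (331 - 2q_E - 2q_C)q_C - 36q_C.
∂π_C/∂q_C = 295 - 2q_E - 4q_C = 0 gives the reaction function q_C = (295 - 2q_E)/4.
The leader anticipates this reaction. Substituting into P = 331 - 2Q gives P = 367/2 - q_E, so π_E = (367/2 - q_E)q_E - 21q_E.
Maximising: ∂π_E/∂q_E = 325/2 - 2q_E = 0, giving q_E = 325/4.
Then q_C = (295 - 2·(325/4))/4 = 265/8.

33.13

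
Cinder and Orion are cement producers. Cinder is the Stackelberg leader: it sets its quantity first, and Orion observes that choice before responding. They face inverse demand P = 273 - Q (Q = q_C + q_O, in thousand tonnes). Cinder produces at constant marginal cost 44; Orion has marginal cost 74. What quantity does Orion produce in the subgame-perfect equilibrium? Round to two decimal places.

The follower Orion best-responds to any q_C: π_O = (273 - Q)q_O - 74q_O.
Follower FOC: 199 - q_C - 2q_O = 0, so q_O(q_C) = (199 - q_C)/2.
The leader anticipates this reaction. Substituting into P = 273 - Q gives P = 347/2 - (1/2)q_C, so π_C = (347/2 - (1/2)q_C)q_C - 44q_C.
Maximising: ∂π_C/∂q_C = 259/2 - q_C = 0, giving q_C = 259/2.
Then q_O = (199 - 259/2)/2 = 139/4.

34.75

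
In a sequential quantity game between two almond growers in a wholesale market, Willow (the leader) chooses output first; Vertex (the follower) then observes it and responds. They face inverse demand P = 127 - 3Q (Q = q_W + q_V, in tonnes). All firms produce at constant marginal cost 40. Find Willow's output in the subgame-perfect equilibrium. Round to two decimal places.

14.50

The follower Vertex best-responds to any q_W: π_V = (127 - 3Q)q_V - 40q_V.
∂π_V/∂q_V = 87 - 3q_W - 6q_V = 0 gives the reaction function q_V = (87 - 3q_W)/6.
The leader anticipates this reaction. Substituting into P = 127 - 3Q gives P = 167/2 - (3/2)q_W, so π_W = (167/2 - (3/2)q_W)q_W - 40q_W.
Leader FOC: 87/2 - 3q_W = 0, so q_W = 29/2.
Then q_V = (87 - 3·(29/2))/6 = 29/4.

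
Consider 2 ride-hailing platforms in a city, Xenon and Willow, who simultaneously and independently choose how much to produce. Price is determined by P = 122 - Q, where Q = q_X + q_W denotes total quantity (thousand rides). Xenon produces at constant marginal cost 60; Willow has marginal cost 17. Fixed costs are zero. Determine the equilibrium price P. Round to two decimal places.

66.33

Xenon's profit: π_X = (122 - Q)q_X - (60q_X). Setting ∂π_X/∂q_X = 0: 62 - 2q_X - (q_W) = 0.
Willow's profit: π_W = (122 - Q)q_W - (17q_W). Setting ∂π_W/∂q_W = 0: 105 - 2q_W - (q_X) = 0.
So q_X = (62 - q_W)/2 and q_W = (105 - q_X)/2.
Substituting one into the other gives q_X = 19/3 and q_W = 148/3.
Total output Q = 167/3, so price P = 122 - 167/3 = 199/3.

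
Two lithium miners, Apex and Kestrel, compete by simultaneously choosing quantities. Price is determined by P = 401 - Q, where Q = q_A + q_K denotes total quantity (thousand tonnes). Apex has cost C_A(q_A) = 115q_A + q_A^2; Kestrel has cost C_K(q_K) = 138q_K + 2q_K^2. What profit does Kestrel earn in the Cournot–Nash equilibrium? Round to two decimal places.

Apex's profit: π_A = (401 - Q)q_A - (115q_A + q_A²). Setting ∂π_A/∂q_A = 0: 286 - 4q_A - (q_K) = 0.
Kestrel's profit: π_K = (401 - Q)q_K - (138q_K + 2q_K²). Setting ∂π_K/∂q_K = 0: 263 - 6q_K - (q_A) = 0.
So q_A = (286 - q_K)/4 and q_K = (263 - q_A)/6.
Substituting one into the other gives q_A = 1453/23 and q_K = 766/23.
Price P = 401 - 96.4783 = 304.5217.
Kestrel's profit: 304.5217·(766/23) - 138·(766/23) - 2(766/23)² = 3327.5388.

3327.54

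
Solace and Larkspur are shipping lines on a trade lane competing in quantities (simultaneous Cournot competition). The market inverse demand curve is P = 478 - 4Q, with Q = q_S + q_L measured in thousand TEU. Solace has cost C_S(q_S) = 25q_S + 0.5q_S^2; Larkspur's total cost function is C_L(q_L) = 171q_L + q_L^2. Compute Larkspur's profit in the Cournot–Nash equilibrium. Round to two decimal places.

Solace's profit: π_S = (478 - 4Q)q_S - (25q_S + (1/2)q_S²). Setting ∂π_S/∂q_S = 0: 453 - 9q_S - 4(q_L) = 0.
Larkspur's profit: π_L = (478 - 4Q)q_L - (171q_L + q_L²). Setting ∂π_L/∂q_L = 0: 307 - 10q_L - 4(q_S) = 0.
Rearranging gives the reaction functions q_S = (453 - 4q_L)/9 and q_L = (307 - 4q_S)/10.
Solving the pair: q_S = 1651/37, q_L = 951/74.
Price P = 478 - 4·57.4730 = 248.1081.
Larkspur's profit: 248.1081·(951/74) - 171·(951/74) - (951/74)² = 825.7862.

825.79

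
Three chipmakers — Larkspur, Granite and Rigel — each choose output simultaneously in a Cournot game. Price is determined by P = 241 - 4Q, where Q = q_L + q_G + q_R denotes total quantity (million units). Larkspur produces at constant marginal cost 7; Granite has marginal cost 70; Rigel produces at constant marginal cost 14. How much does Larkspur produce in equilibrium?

Larkspur's profit: π_L = (241 - 4Q)q_L - (7q_L). Setting ∂π_L/∂q_L = 0: 234 - 8q_L - 4(q_G + q_R) = 0.
Granite's first-order condition: 171 - 8q_G - 4(q_L + q_R) = 0.
Rigel's profit: π_R = (241 - 4Q)q_R - (14q_R). Setting ∂π_R/∂q_R = 0: 227 - 8q_R - 4(q_L + q_G) = 0.
Adding the 3 first-order conditions: 632 − 16Q = 0, so Q = 79/2.
Back-substituting: q_L = (234 − 158)/4 = 19, q_G = (171 − 158)/4 = 13/4, q_R = (227 − 158)/4 = 69/4.

19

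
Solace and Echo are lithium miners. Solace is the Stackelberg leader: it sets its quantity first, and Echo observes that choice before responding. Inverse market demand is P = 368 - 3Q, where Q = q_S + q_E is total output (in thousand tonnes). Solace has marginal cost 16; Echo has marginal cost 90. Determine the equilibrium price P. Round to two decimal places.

The follower Echo best-responds to any q_S: π_E = (368 - 3Q)q_E - 90q_E.
∂π_E/∂q_E = 278 - 3q_S - 6q_E = 0 gives the reaction function q_E = (278 - 3q_S)/6.
Solace substitutes q_E(q_S) into its own profit: π_S = q_S(368 - 3q_S - (278 - 3q_S)/2) - 16q_S = (229 - (3/2)q_S)q_S - 16q_S.
Maximising: ∂π_S/∂q_S = 213 - 3q_S = 0, giving q_S = 71.
Then q_E = (278 - 3·71)/6 = 65/6.
Total output Q = 491/6, so price P = 368 - 3·(491/6) = 245/2.

122.50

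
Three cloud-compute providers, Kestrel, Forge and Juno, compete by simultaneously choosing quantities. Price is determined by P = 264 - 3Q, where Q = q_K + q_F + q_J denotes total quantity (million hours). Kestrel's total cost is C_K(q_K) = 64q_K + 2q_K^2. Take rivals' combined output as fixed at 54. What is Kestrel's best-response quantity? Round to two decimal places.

3.80

With rivals' combined output fixed at 54, Kestrel's profit is π_K = (264 - 3·54 - 3q_K)q_K - (64q_K + 2q_K²) = (102 - 3q_K)q_K - (64q_K + 2q_K²).
∂π_K/∂q_K = 38 - 10q_K = 0, so q_K = 19/5.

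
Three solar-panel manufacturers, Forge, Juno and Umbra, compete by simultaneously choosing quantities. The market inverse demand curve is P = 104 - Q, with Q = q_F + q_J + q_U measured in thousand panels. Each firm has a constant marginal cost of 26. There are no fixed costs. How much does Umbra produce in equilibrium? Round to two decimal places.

19.50

A representative firm's profit is π_i = q_i(104 - Q) - 26q_i.
First-order condition (treating rivals' output as given): 78 - 2q_i - Σ_{j≠i} q_j = 0.
With identical firms every q_j equals q_i, so Σ_{j≠i} q_j = 2q_i and 78 = 4q_i, giving q_i = 39/2.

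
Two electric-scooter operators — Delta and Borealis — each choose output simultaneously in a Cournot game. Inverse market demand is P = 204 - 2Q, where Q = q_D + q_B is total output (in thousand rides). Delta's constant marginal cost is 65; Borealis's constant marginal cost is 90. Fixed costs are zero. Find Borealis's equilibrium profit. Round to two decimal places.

440.06

Delta's profit: π_D = (204 - 2Q)q_D - (65q_D). Setting ∂π_D/∂q_D = 0: 139 - 4q_D - 2(q_B) = 0.
Borealis's first-order condition: 114 - 4q_B - 2(q_D) = 0.
Rearranging gives the reaction functions q_D = (139 - 2q_B)/4 and q_B = (114 - 2q_D)/4.
Substituting one into the other gives q_D = 82/3 and q_B = 89/6.
Price P = 204 - 2·(253/6) = 359/3.
Borealis's profit: (359/3 - 90)·(89/6) = 440.0556.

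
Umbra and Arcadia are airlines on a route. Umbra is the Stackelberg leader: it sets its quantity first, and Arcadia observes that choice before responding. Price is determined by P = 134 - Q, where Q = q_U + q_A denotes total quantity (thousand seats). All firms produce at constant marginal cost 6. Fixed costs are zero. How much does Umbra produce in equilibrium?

64

The follower Arcadia best-responds to any q_U: π_A = (134 - Q)q_A - 6q_A.
Follower FOC: 128 - q_U - 2q_A = 0, so q_A(q_U) = (128 - q_U)/2.
The leader anticipates this reaction. Substituting into P = 134 - Q gives P = 70 - (1/2)q_U, so π_U = (70 - (1/2)q_U)q_U - 6q_U.
Maximising: ∂π_U/∂q_U = 64 - q_U = 0, giving q_U = 64.
Then q_A = (128 - 64)/2 = 32.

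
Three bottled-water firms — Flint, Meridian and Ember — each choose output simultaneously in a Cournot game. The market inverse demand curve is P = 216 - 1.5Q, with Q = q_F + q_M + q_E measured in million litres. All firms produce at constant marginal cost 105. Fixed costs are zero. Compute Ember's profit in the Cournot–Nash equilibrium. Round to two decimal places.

Each firm earns π_i = (216 - 1.5Q)q_i - 105q_i.
Setting ∂π_i/∂q_i = 0 with rivals' quantities fixed: 111 - 3q_i - (3/2)·Σ_{j≠i} q_j = 0.
By symmetry each firm produces the same amount; substituting Σ_{j≠i} q_j = 2q_i yields q_i = 111/6 = 37/2.
Price P = 216 - (3/2)·(111/2) = 531/4.
Ember's profit: (531/4 - 105)·(37/2) = 513.3750.

513.38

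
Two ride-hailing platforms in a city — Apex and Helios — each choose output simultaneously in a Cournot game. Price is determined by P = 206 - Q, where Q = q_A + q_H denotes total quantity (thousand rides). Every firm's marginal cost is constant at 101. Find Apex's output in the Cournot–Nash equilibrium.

A representative firm's profit is π_i = q_i(206 - Q) - 101q_i.
Setting ∂π_i/∂q_i = 0 with rivals' quantities fixed: 105 - 2q_i - q_j = 0.
By symmetry each firm produces the same amount; substituting q_j = q_i yields q_i = 105/3 = 35.

35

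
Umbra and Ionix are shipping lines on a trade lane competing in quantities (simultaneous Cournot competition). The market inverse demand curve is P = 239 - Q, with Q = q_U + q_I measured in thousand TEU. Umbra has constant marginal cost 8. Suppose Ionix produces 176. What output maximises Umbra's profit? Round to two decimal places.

With the rival's output fixed at 176, Umbra's profit is π_U = (239 - 176 - q_U)q_U - (8q_U) = (63 - q_U)q_U - (8q_U).
∂π_U/∂q_U = 55 - 2q_U = 0, so q_U = 55/2.

27.50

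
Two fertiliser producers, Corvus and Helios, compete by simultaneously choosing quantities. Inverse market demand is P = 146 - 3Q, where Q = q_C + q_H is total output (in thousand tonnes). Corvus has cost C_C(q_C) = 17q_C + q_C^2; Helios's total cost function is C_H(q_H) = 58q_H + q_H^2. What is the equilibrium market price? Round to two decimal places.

86.82

Corvus's profit: π_C = (146 - 3Q)q_C - (17q_C + q_C²). Setting ∂π_C/∂q_C = 0: 129 - 8q_C - 3(q_H) = 0.
Helios's first-order condition: 88 - 8q_H - 3(q_C) = 0.
Rearranging gives the reaction functions q_C = (129 - 3q_H)/8 and q_H = (88 - 3q_C)/8.
Solving the pair: q_C = 768/55, q_H = 317/55.
Total output Q = 217/11, so price P = 146 - 3·(217/11) = 955/11.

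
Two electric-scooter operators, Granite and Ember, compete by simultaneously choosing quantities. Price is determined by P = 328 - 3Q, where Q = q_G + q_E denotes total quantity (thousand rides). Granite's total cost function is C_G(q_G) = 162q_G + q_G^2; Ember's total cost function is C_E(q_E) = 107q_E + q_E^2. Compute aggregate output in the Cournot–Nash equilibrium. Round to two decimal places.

Granite's profit: π_G = (328 - 3Q)q_G - (162q_G + q_G²). Setting ∂π_G/∂q_G = 0: 166 - 8q_G - 3(q_E) = 0.
Ember's first-order condition: 221 - 8q_E - 3(q_G) = 0.
Best responses: q_G = (166 - 3q_E)/8, q_E = (221 - 3q_G)/8.
Solving the pair: q_G = 133/11, q_E = 254/11.
Total output Q = 133/11 + 254/11 = 387/11.

35.18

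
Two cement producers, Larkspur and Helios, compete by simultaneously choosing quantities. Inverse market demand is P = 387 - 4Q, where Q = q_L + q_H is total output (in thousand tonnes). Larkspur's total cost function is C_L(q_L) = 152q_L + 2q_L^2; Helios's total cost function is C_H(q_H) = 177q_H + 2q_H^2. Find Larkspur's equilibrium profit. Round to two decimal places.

Larkspur's profit: π_L = (387 - 4Q)q_L - (152q_L + 2q_L²). Setting ∂π_L/∂q_L = 0: 235 - 12q_L - 4(q_H) = 0.
Helios's first-order condition: 210 - 12q_H - 4(q_L) = 0.
So q_L = (235 - 4q_H)/12 and q_H = (210 - 4q_L)/12.
Substituting one into the other gives q_L = 495/32 and q_H = 395/32.
Price P = 387 - 4·(445/16) = 1103/4.
Larkspur's profit: (1103/4)·(495/32) - 152·(495/32) - 2(495/32)² = 1435.6934.

1435.69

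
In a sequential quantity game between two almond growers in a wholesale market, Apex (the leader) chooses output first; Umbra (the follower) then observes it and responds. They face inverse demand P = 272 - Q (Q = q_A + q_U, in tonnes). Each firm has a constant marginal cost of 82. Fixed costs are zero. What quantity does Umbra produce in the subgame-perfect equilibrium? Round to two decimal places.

Solve by backward induction. Given q_A, the follower Umbra maximises π_U = (272 - q_A - q_U)q_U - 82q_U.
Setting the follower's marginal profit to zero, 190 - q_A - 2q_U = 0, i.e. q_U = (190 - q_A)/2.
The leader anticipates this reaction. Substituting into P = 272 - Q gives P = 177 - (1/2)q_A, so π_A = (177 - (1/2)q_A)q_A - 82q_A.
Maximising: ∂π_A/∂q_A = 95 - q_A = 0, giving q_A = 95.
Then q_U = (190 - 95)/2 = 95/2.

47.50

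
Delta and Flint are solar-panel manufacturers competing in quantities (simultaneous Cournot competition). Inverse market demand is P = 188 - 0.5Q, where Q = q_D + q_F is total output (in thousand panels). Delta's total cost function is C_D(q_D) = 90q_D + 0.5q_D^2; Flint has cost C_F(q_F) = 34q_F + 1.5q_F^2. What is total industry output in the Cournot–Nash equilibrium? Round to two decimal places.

74.06

Delta's profit: π_D = (188 - 0.5Q)q_D - (90q_D + (1/2)q_D²). Setting ∂π_D/∂q_D = 0: 98 - 2q_D - (1/2)(q_F) = 0.
Flint's first-order condition: 154 - 4q_F - (1/2)(q_D) = 0.
Best responses: q_D = (98 - (1/2)q_F)/2, q_F = (154 - (1/2)q_D)/4.
Substituting one into the other gives q_D = 1260/31 and q_F = 1036/31.
Total output Q = 1260/31 + 1036/31 = 74.0645.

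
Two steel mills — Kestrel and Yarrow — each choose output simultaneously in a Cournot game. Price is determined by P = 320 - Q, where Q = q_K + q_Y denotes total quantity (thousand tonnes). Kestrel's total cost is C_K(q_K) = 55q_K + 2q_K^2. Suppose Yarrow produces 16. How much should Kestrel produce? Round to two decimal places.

With the rival's output fixed at 16, Kestrel's profit is π_K = (320 - 16 - q_K)q_K - (55q_K + 2q_K²) = (304 - q_K)q_K - (55q_K + 2q_K²).
∂π_K/∂q_K = 249 - 6q_K = 0, so q_K = 83/2.

41.50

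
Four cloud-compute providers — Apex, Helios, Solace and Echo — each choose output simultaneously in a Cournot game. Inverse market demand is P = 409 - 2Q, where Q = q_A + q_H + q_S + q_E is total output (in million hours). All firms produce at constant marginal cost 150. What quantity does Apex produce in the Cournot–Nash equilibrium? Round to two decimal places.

25.90

Each firm earns π_i = (409 - 2Q)q_i - 150q_i.
Setting ∂π_i/∂q_i = 0 with rivals' quantities fixed: 259 - 4q_i - 2·Σ_{j≠i} q_j = 0.
By symmetry each firm produces the same amount; substituting Σ_{j≠i} q_j = 3q_i yields q_i = 259/10.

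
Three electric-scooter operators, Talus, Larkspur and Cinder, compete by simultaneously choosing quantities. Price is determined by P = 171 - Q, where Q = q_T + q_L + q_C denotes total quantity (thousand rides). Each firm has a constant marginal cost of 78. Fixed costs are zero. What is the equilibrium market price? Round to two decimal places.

Each firm earns π_i = (171 - Q)q_i - 78q_i.
Setting ∂π_i/∂q_i = 0 with rivals' quantities fixed: 93 - 2q_i - Σ_{j≠i} q_j = 0.
With identical firms every q_j equals q_i, so Σ_{j≠i} q_j = 2q_i and 93 = 4q_i, giving q_i = 93/4.
Total output Q = 279/4, so price P = 171 - 279/4 = 405/4.

101.25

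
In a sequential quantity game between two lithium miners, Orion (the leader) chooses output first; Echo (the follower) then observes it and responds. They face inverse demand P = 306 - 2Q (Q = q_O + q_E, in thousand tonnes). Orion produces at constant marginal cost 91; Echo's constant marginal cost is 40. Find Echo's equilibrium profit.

The follower Echo best-responds to any q_O: π_E = (306 - 2Q)q_E - 40q_E.
∂π_E/∂q_E = 266 - 2q_O - 4q_E = 0 gives the reaction function q_E = (266 - 2q_O)/4.
The leader anticipates this reaction. Substituting into P = 306 - 2Q gives P = 173 - q_O, so π_O = (173 - q_O)q_O - 91q_O.
The leader's first-order condition 82 - 2q_O = 0 yields q_O = 41.
Then q_E = (266 - 2·41)/4 = 46.
Price P = 306 - 2·87 = 132.
Echo's profit: (132 - 40)·46 = 4232.

4232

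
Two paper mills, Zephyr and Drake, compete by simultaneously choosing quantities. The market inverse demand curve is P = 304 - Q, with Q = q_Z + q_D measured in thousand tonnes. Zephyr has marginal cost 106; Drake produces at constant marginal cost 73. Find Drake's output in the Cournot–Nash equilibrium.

Zephyr's profit: π_Z = (304 - Q)q_Z - (106q_Z). Setting ∂π_Z/∂q_Z = 0: 198 - 2q_Z - (q_D) = 0.
Drake's profit: π_D = (304 - Q)q_D - (73q_D). Setting ∂π_D/∂q_D = 0: 231 - 2q_D - (q_Z) = 0.
Best responses: q_Z = (198 - q_D)/2, q_D = (231 - q_Z)/2.
Solving the pair: q_Z = 55, q_D = 88.

88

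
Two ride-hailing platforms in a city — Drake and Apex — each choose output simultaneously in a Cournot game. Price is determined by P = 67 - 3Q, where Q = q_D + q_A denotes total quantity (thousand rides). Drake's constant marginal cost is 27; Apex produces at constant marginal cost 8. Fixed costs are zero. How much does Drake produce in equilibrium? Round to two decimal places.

Drake's profit: π_D = (67 - 3Q)q_D - (27q_D). Setting ∂π_D/∂q_D = 0: 40 - 6q_D - 3(q_A) = 0.
Apex's profit: π_A = (67 - 3Q)q_A - (8q_A). Setting ∂π_A/∂q_A = 0: 59 - 6q_A - 3(q_D) = 0.
Rearranging gives the reaction functions q_D = (40 - 3q_A)/6 and q_A = (59 - 3q_D)/6.
Solving the pair: q_D = 7/3, q_A = 26/3.

2.33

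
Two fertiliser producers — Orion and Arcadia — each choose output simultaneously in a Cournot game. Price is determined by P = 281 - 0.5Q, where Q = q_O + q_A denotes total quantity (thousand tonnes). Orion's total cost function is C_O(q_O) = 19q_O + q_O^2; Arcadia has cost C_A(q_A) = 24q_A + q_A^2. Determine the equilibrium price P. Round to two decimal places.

206.86

Orion's profit: π_O = (281 - 0.5Q)q_O - (19q_O + q_O²). Setting ∂π_O/∂q_O = 0: 262 - 3q_O - (1/2)(q_A) = 0.
Arcadia's profit: π_A = (281 - 0.5Q)q_A - (24q_A + q_A²). Setting ∂π_A/∂q_A = 0: 257 - 3q_A - (1/2)(q_O) = 0.
Rearranging gives the reaction functions q_O = (262 - (1/2)q_A)/3 and q_A = (257 - (1/2)q_O)/3.
Solving the pair: q_O = 526/7, q_A = 512/7.
Total output Q = 1038/7, so price P = 281 - (1/2)·(1038/7) = 1448/7.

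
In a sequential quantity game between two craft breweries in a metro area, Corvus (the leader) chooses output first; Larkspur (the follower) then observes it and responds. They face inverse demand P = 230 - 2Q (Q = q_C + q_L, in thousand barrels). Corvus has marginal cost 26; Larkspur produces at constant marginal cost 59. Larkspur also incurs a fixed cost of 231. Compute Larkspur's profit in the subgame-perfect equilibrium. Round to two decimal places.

Solve by backward induction. Given q_C, the follower Larkspur maximises π_L = (230 - 2q_C - 2q_L)q_L - 59q_L.
Setting the follower's marginal profit to zero, 171 - 2q_C - 4q_L = 0, i.e. q_L = (171 - 2q_C)/4.
Corvus substitutes q_L(q_C) into its own profit: π_C = q_C(230 - 2q_C - (171 - 2q_C)/2) - 26q_C = (289/2 - q_C)q_C - 26q_C.
The leader's first-order condition 237/2 - 2q_C = 0 yields q_C = 237/4.
Then q_L = (171 - 2·(237/4))/4 = 105/8.
Price P = 230 - 2·(579/8) = 341/4.
Larkspur's profit: (341/4 - 59)·(105/8) - 231 = 113.5313.

113.53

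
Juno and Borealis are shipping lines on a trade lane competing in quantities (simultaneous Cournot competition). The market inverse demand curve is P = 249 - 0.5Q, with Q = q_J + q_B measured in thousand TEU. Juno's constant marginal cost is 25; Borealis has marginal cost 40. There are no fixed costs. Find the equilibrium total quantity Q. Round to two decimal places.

288.67

Juno's profit: π_J = (249 - 0.5Q)q_J - (25q_J). Setting ∂π_J/∂q_J = 0: 224 - q_J - (1/2)(q_B) = 0.
Borealis's first-order condition: 209 - q_B - (1/2)(q_J) = 0.
So q_J = (224 - (1/2)q_B) and q_B = (209 - (1/2)q_J).
Substituting one into the other gives q_J = 478/3 and q_B = 388/3.
Total output Q = 478/3 + 388/3 = 866/3.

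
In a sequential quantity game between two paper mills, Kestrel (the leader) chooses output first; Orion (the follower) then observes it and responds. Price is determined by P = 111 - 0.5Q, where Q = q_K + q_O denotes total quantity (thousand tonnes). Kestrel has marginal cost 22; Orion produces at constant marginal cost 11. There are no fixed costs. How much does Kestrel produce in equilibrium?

The follower Orion best-responds to any q_K: π_O = (111 - 0.5Q)q_O - 11q_O.
∂π_O/∂q_O = 100 - (1/2)q_K - q_O = 0 gives the reaction function q_O = (100 - (1/2)q_K).
The leader anticipates this reaction. Substituting into P = 111 - 0.5Q gives P = 61 - (1/4)q_K, so π_K = (61 - (1/4)q_K)q_K - 22q_K.
Leader FOC: 39 - (1/2)q_K = 0, so q_K = 78.
Then q_O = (100 - (1/2)·78) = 61.

78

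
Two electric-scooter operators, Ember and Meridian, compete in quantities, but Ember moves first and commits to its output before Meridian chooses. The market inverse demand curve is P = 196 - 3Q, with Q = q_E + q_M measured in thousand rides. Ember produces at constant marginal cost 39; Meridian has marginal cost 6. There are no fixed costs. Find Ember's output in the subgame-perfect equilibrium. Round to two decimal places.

Solve by backward induction. Given q_E, the follower Meridian maximises π_M = (196 - 3q_E - 3q_M)q_M - 6q_M.
Setting the follower's marginal profit to zero, 190 - 3q_E - 6q_M = 0, i.e. q_M = (190 - 3q_E)/6.
Ember substitutes q_M(q_E) into its own profit: π_E = q_E(196 - 3q_E - (190 - 3q_E)/2) - 39q_E = (101 - (3/2)q_E)q_E - 39q_E.
Maximising: ∂π_E/∂q_E = 62 - 3q_E = 0, giving q_E = 62/3.
Then q_M = (190 - 3·(62/3))/6 = 64/3.

20.67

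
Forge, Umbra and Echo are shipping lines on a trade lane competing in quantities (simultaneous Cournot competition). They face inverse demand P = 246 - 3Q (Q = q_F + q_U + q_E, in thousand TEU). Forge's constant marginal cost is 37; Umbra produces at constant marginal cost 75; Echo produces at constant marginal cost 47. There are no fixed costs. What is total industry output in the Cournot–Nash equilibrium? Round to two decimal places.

Forge's profit: π_F = (246 - 3Q)q_F - (37q_F). Setting ∂π_F/∂q_F = 0: 209 - 6q_F - 3(q_U + q_E) = 0.
Umbra's first-order condition: 171 - 6q_U - 3(q_F + q_E) = 0.
Echo's first-order condition: 199 - 6q_E - 3(q_F + q_U) = 0.
Adding the 3 first-order conditions: 579 − 12Q = 0, so Q = 193/4.
Back-substituting: q_F = (209 − 579/4)/3 = 257/12, q_U = (171 − 579/4)/3 = 35/4, q_E = (199 − 579/4)/3 = 217/12.
Total output Q = 257/12 + 35/4 + 217/12 = 193/4.

48.25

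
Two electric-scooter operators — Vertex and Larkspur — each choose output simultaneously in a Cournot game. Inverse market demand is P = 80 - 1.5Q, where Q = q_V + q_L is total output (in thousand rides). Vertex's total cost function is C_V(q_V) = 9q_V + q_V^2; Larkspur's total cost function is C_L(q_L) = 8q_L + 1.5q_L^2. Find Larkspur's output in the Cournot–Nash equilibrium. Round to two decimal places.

9.14

Vertex's profit: π_V = (80 - 1.5Q)q_V - (9q_V + q_V²). Setting ∂π_V/∂q_V = 0: 71 - 5q_V - (3/2)(q_L) = 0.
Larkspur's profit: π_L = (80 - 1.5Q)q_L - (8q_L + (3/2)q_L²). Setting ∂π_L/∂q_L = 0: 72 - 6q_L - (3/2)(q_V) = 0.
So q_V = (71 - (3/2)q_L)/5 and q_L = (72 - (3/2)q_V)/6.
Solving the pair: q_V = 424/37, q_L = 338/37.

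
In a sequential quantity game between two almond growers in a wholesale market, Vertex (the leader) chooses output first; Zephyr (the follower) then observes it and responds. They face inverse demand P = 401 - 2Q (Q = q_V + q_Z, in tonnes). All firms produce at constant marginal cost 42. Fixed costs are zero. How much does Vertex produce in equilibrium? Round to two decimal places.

89.75

Solve by backward induction. Given q_V, the follower Zephyr maximises π_Z = (401 - 2q_V - 2q_Z)q_Z - 42q_Z.
Follower FOC: 359 - 2q_V - 4q_Z = 0, so q_Z(q_V) = (359 - 2q_V)/4.
Vertex substitutes q_Z(q_V) into its own profit: π_V = q_V(401 - 2q_V - (359 - 2q_V)/2) - 42q_V = (443/2 - q_V)q_V - 42q_V.
Leader FOC: 359/2 - 2q_V = 0, so q_V = 359/4.
Then q_Z = (359 - 2·(359/4))/4 = 359/8.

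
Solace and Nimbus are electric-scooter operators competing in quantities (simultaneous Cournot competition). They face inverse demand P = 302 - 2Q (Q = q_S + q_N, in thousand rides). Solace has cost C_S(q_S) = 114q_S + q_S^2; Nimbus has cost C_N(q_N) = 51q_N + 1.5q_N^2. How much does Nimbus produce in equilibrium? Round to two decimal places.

Solace's profit: π_S = (302 - 2Q)q_S - (114q_S + q_S²). Setting ∂π_S/∂q_S = 0: 188 - 6q_S - 2(q_N) = 0.
Nimbus's profit: π_N = (302 - 2Q)q_N - (51q_N + (3/2)q_N²). Setting ∂π_N/∂q_N = 0: 251 - 7q_N - 2(q_S) = 0.
Rearranging gives the reaction functions q_S = (188 - 2q_N)/6 and q_N = (251 - 2q_S)/7.
Solving the pair: q_S = 407/19, q_N = 565/19.

29.74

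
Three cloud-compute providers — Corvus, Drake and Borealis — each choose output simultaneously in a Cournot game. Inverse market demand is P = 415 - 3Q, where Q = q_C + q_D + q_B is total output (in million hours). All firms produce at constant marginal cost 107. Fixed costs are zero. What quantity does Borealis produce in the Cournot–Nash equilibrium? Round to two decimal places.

Each firm earns π_i = (415 - 3Q)q_i - 107q_i.
First-order condition (treating rivals' output as given): 308 - 6q_i - 3·Σ_{j≠i} q_j = 0.
With identical firms every q_j equals q_i, so Σ_{j≠i} q_j = 2q_i and 308 = 12q_i, giving q_i = 77/3.

25.67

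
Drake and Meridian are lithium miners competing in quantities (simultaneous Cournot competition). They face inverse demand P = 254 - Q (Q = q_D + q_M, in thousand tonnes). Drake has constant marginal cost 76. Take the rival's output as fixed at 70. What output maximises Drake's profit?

With the rival's output fixed at 70, Drake's profit is π_D = (254 - 70 - q_D)q_D - (76q_D) = (184 - q_D)q_D - (76q_D).
∂π_D/∂q_D = 108 - 2q_D = 0, so q_D = 54.

54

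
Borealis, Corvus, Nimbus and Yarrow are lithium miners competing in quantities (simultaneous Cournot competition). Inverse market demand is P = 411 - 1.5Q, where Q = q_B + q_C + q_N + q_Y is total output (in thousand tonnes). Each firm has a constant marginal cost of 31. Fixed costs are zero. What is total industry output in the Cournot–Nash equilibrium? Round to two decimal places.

A representative firm's profit is π_i = q_i(411 - 1.5Q) - 31q_i.
First-order condition (treating rivals' output as given): 380 - 3q_i - (3/2)·Σ_{j≠i} q_j = 0.
By symmetry each firm produces the same amount; substituting Σ_{j≠i} q_j = 3q_i yields q_i = 380/(15/2) = 152/3.
Total output Q = 152/3 + 152/3 + 152/3 + 152/3 = 608/3.

202.67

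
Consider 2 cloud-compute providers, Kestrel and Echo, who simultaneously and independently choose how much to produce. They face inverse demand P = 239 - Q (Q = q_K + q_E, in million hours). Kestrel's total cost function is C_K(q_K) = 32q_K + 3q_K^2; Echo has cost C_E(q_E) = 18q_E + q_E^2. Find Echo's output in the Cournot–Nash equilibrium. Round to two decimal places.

50.35

Kestrel's profit: π_K = (239 - Q)q_K - (32q_K + 3q_K²). Setting ∂π_K/∂q_K = 0: 207 - 8q_K - (q_E) = 0.
Echo's first-order condition: 221 - 4q_E - (q_K) = 0.
Best responses: q_K = (207 - q_E)/8, q_E = (221 - q_K)/4.
Solving the pair: q_K = 607/31, q_E = 1561/31.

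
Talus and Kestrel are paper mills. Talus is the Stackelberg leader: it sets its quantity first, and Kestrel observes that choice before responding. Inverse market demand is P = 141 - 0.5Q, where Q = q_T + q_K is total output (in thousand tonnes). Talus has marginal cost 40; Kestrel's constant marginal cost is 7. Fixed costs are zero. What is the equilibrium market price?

57

The follower Kestrel best-responds to any q_T: π_K = (141 - 0.5Q)q_K - 7q_K.
Setting the follower's marginal profit to zero, 134 - (1/2)q_T - q_K = 0, i.e. q_K = (134 - (1/2)q_T).
Talus substitutes q_K(q_T) into its own profit: π_T = q_T(141 - (1/2)q_T - (134 - (1/2)q_T)/2) - 40q_T = (74 - (1/4)q_T)q_T - 40q_T.
Maximising: ∂π_T/∂q_T = 34 - (1/2)q_T = 0, giving q_T = 68.
Then q_K = (134 - (1/2)·68) = 100.
Total output Q = 168, so price P = 141 - (1/2)·168 = 57.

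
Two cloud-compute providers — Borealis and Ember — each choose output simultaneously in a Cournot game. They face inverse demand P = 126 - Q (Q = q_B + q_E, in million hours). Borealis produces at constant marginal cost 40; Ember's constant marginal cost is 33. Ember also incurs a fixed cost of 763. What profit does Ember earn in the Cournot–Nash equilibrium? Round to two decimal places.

Borealis's profit: π_B = (126 - Q)q_B - (40q_B). Setting ∂π_B/∂q_B = 0: 86 - 2q_B - (q_E) = 0.
Ember's first-order condition: 93 - 2q_E - (q_B) = 0.
Rearranging gives the reaction functions q_B = (86 - q_E)/2 and q_E = (93 - q_B)/2.
Substituting one into the other gives q_B = 79/3 and q_E = 100/3.
Price P = 126 - 179/3 = 199/3.
Ember's profit: (199/3 - 33)·(100/3) - 763 = 348.1111.

348.11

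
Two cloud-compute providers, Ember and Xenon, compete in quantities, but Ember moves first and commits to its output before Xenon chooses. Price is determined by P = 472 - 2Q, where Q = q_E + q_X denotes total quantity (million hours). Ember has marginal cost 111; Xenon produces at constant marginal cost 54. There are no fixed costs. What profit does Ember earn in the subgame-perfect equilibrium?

5776

The follower Xenon best-responds to any q_E: π_X = (472 - 2Q)q_X - 54q_X.
∂π_X/∂q_X = 418 - 2q_E - 4q_X = 0 gives the reaction function q_X = (418 - 2q_E)/4.
Ember substitutes q_X(q_E) into its own profit: π_E = q_E(472 - 2q_E - (418 - 2q_E)/2) - 111q_E = (263 - q_E)q_E - 111q_E.
Leader FOC: 152 - 2q_E = 0, so q_E = 76.
Then q_X = (418 - 2·76)/4 = 133/2.
Price P = 472 - 2·(285/2) = 187.
Ember's profit: (187 - 111)·76 = 5776.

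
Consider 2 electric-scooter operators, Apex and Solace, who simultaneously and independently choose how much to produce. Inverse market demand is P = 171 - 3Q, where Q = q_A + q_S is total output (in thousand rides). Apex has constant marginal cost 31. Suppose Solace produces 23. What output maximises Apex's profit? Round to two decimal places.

11.83

With the rival's output fixed at 23, Apex's profit is π_A = (171 - 3·23 - 3q_A)q_A - (31q_A) = (102 - 3q_A)q_A - (31q_A).
∂π_A/∂q_A = 71 - 6q_A = 0, so q_A = 71/6.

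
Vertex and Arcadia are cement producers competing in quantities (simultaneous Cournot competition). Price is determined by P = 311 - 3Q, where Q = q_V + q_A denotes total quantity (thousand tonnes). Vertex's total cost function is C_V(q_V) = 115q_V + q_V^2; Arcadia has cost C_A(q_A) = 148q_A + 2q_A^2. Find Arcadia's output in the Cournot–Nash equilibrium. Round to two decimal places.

Vertex's profit: π_V = (311 - 3Q)q_V - (115q_V + q_V²). Setting ∂π_V/∂q_V = 0: 196 - 8q_V - 3(q_A) = 0.
Arcadia's profit: π_A = (311 - 3Q)q_A - (148q_A + 2q_A²). Setting ∂π_A/∂q_A = 0: 163 - 10q_A - 3(q_V) = 0.
So q_V = (196 - 3q_A)/8 and q_A = (163 - 3q_V)/10.
Substituting one into the other gives q_V = 1471/71 and q_A = 716/71.

10.08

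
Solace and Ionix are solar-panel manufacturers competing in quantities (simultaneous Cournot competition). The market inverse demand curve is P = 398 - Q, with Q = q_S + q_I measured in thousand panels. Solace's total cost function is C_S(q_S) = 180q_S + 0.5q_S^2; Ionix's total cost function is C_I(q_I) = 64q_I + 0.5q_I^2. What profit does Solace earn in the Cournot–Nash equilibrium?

Solace's profit: π_S = (398 - Q)q_S - (180q_S + (1/2)q_S²). Setting ∂π_S/∂q_S = 0: 218 - 3q_S - (q_I) = 0.
Ionix's profit: π_I = (398 - Q)q_I - (64q_I + (1/2)q_I²). Setting ∂π_I/∂q_I = 0: 334 - 3q_I - (q_S) = 0.
Rearranging gives the reaction functions q_S = (218 - q_I)/3 and q_I = (334 - q_S)/3.
Substituting one into the other gives q_S = 40 and q_I = 98.
Price P = 398 - 138 = 260.
Solace's profit: 260·40 - 180·40 - (1/2)·40² = 2400.

2400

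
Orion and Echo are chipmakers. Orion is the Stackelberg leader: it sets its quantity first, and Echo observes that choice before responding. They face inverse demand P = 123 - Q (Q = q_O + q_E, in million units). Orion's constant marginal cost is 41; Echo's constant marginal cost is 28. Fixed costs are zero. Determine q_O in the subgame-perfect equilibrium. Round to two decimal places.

34.50

Solve by backward induction. Given q_O, the follower Echo maximises π_E = (123 - q_O - q_E)q_E - 28q_E.
Follower FOC: 95 - q_O - 2q_E = 0, so q_E(q_O) = (95 - q_O)/2.
The leader anticipates this reaction. Substituting into P = 123 - Q gives P = 151/2 - (1/2)q_O, so π_O = (151/2 - (1/2)q_O)q_O - 41q_O.
Maximising: ∂π_O/∂q_O = 69/2 - q_O = 0, giving q_O = 69/2.
Then q_E = (95 - 69/2)/2 = 121/4.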